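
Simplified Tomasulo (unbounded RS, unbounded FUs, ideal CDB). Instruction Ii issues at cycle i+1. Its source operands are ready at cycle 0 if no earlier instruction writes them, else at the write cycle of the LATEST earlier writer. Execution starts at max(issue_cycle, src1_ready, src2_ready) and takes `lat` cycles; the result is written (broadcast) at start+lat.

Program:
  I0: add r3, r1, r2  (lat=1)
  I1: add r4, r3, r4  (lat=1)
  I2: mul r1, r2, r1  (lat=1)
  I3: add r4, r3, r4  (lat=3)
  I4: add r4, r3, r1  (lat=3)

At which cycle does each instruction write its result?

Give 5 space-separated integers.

I0 add r3: issue@1 deps=(None,None) exec_start@1 write@2
I1 add r4: issue@2 deps=(0,None) exec_start@2 write@3
I2 mul r1: issue@3 deps=(None,None) exec_start@3 write@4
I3 add r4: issue@4 deps=(0,1) exec_start@4 write@7
I4 add r4: issue@5 deps=(0,2) exec_start@5 write@8

Answer: 2 3 4 7 8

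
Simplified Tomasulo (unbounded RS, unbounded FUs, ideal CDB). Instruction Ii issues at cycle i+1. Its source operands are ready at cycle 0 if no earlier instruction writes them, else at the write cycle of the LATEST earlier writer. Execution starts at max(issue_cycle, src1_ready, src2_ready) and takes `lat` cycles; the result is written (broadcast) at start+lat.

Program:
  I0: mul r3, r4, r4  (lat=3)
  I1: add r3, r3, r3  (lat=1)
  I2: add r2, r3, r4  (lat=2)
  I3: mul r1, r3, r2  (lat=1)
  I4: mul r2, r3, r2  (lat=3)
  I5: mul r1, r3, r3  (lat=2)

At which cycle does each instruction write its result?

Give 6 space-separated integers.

Answer: 4 5 7 8 10 8

Derivation:
I0 mul r3: issue@1 deps=(None,None) exec_start@1 write@4
I1 add r3: issue@2 deps=(0,0) exec_start@4 write@5
I2 add r2: issue@3 deps=(1,None) exec_start@5 write@7
I3 mul r1: issue@4 deps=(1,2) exec_start@7 write@8
I4 mul r2: issue@5 deps=(1,2) exec_start@7 write@10
I5 mul r1: issue@6 deps=(1,1) exec_start@6 write@8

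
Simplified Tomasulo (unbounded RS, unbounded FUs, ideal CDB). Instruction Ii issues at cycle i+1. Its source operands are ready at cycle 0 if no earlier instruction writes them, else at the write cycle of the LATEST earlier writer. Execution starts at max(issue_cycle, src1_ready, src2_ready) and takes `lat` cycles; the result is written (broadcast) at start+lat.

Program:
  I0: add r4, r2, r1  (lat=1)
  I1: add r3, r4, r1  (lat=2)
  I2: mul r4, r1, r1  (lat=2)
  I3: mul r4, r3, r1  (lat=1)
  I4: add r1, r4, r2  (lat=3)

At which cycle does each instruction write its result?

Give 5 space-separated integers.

I0 add r4: issue@1 deps=(None,None) exec_start@1 write@2
I1 add r3: issue@2 deps=(0,None) exec_start@2 write@4
I2 mul r4: issue@3 deps=(None,None) exec_start@3 write@5
I3 mul r4: issue@4 deps=(1,None) exec_start@4 write@5
I4 add r1: issue@5 deps=(3,None) exec_start@5 write@8

Answer: 2 4 5 5 8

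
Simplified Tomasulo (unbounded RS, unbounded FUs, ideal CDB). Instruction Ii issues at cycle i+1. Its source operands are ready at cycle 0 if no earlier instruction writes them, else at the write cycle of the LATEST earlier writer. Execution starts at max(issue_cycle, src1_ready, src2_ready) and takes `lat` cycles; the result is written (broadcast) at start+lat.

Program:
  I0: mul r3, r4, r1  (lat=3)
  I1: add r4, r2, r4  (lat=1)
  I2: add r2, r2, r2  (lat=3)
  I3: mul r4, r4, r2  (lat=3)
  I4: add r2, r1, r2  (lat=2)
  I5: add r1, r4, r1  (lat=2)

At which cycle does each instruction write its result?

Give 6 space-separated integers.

I0 mul r3: issue@1 deps=(None,None) exec_start@1 write@4
I1 add r4: issue@2 deps=(None,None) exec_start@2 write@3
I2 add r2: issue@3 deps=(None,None) exec_start@3 write@6
I3 mul r4: issue@4 deps=(1,2) exec_start@6 write@9
I4 add r2: issue@5 deps=(None,2) exec_start@6 write@8
I5 add r1: issue@6 deps=(3,None) exec_start@9 write@11

Answer: 4 3 6 9 8 11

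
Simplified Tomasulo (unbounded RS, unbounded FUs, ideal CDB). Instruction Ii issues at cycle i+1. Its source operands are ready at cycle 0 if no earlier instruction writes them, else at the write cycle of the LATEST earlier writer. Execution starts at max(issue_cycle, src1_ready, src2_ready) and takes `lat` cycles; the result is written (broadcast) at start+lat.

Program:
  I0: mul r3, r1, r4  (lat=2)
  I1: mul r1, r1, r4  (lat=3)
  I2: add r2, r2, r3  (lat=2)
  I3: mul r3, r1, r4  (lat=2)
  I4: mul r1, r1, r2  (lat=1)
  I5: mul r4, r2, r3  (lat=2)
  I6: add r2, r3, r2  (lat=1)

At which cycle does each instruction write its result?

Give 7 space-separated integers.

Answer: 3 5 5 7 6 9 8

Derivation:
I0 mul r3: issue@1 deps=(None,None) exec_start@1 write@3
I1 mul r1: issue@2 deps=(None,None) exec_start@2 write@5
I2 add r2: issue@3 deps=(None,0) exec_start@3 write@5
I3 mul r3: issue@4 deps=(1,None) exec_start@5 write@7
I4 mul r1: issue@5 deps=(1,2) exec_start@5 write@6
I5 mul r4: issue@6 deps=(2,3) exec_start@7 write@9
I6 add r2: issue@7 deps=(3,2) exec_start@7 write@8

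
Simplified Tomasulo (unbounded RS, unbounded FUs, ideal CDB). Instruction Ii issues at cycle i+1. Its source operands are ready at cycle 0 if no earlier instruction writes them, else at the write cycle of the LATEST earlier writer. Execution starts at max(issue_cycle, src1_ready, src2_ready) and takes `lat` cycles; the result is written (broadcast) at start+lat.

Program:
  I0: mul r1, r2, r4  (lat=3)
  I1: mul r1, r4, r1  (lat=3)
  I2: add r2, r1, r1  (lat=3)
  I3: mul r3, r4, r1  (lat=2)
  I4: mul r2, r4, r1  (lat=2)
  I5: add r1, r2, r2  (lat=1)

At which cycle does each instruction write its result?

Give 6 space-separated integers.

I0 mul r1: issue@1 deps=(None,None) exec_start@1 write@4
I1 mul r1: issue@2 deps=(None,0) exec_start@4 write@7
I2 add r2: issue@3 deps=(1,1) exec_start@7 write@10
I3 mul r3: issue@4 deps=(None,1) exec_start@7 write@9
I4 mul r2: issue@5 deps=(None,1) exec_start@7 write@9
I5 add r1: issue@6 deps=(4,4) exec_start@9 write@10

Answer: 4 7 10 9 9 10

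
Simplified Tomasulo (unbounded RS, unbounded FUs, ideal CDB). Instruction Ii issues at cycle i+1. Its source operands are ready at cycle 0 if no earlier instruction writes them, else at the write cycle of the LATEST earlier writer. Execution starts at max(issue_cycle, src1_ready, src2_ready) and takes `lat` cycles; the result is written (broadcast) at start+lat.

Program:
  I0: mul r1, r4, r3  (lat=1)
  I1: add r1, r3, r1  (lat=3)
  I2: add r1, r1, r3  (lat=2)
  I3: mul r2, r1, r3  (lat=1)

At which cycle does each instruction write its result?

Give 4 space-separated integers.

I0 mul r1: issue@1 deps=(None,None) exec_start@1 write@2
I1 add r1: issue@2 deps=(None,0) exec_start@2 write@5
I2 add r1: issue@3 deps=(1,None) exec_start@5 write@7
I3 mul r2: issue@4 deps=(2,None) exec_start@7 write@8

Answer: 2 5 7 8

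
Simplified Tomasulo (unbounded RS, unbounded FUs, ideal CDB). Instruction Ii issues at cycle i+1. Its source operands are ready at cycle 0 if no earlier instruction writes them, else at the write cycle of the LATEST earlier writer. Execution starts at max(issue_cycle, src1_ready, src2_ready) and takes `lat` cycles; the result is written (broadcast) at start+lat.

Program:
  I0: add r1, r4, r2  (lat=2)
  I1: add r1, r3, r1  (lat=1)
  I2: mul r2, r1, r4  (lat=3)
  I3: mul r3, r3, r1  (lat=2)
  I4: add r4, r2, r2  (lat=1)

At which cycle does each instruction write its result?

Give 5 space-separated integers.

Answer: 3 4 7 6 8

Derivation:
I0 add r1: issue@1 deps=(None,None) exec_start@1 write@3
I1 add r1: issue@2 deps=(None,0) exec_start@3 write@4
I2 mul r2: issue@3 deps=(1,None) exec_start@4 write@7
I3 mul r3: issue@4 deps=(None,1) exec_start@4 write@6
I4 add r4: issue@5 deps=(2,2) exec_start@7 write@8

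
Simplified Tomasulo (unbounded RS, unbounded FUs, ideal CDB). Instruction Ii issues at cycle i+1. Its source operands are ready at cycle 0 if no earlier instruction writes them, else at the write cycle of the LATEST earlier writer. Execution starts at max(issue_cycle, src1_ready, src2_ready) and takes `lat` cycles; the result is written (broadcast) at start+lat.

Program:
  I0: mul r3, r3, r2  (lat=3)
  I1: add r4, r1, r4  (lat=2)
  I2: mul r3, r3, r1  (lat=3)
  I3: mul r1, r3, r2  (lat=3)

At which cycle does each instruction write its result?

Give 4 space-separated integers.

I0 mul r3: issue@1 deps=(None,None) exec_start@1 write@4
I1 add r4: issue@2 deps=(None,None) exec_start@2 write@4
I2 mul r3: issue@3 deps=(0,None) exec_start@4 write@7
I3 mul r1: issue@4 deps=(2,None) exec_start@7 write@10

Answer: 4 4 7 10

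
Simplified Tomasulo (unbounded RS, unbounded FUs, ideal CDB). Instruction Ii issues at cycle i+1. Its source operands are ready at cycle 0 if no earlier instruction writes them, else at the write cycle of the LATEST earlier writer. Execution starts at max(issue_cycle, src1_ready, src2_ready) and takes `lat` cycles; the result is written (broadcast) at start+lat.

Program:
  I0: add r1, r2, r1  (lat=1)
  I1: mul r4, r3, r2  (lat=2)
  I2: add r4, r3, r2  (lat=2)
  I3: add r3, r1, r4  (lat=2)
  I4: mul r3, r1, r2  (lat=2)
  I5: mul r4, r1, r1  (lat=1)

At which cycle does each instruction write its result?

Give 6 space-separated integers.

Answer: 2 4 5 7 7 7

Derivation:
I0 add r1: issue@1 deps=(None,None) exec_start@1 write@2
I1 mul r4: issue@2 deps=(None,None) exec_start@2 write@4
I2 add r4: issue@3 deps=(None,None) exec_start@3 write@5
I3 add r3: issue@4 deps=(0,2) exec_start@5 write@7
I4 mul r3: issue@5 deps=(0,None) exec_start@5 write@7
I5 mul r4: issue@6 deps=(0,0) exec_start@6 write@7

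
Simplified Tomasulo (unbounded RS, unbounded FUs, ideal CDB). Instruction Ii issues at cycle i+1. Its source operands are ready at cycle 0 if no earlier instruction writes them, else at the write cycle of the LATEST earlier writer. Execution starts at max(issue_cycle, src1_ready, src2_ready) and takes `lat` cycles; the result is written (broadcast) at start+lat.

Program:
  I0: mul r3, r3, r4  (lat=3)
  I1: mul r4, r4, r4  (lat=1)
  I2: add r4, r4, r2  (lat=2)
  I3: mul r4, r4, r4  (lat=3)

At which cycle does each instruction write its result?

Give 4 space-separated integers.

I0 mul r3: issue@1 deps=(None,None) exec_start@1 write@4
I1 mul r4: issue@2 deps=(None,None) exec_start@2 write@3
I2 add r4: issue@3 deps=(1,None) exec_start@3 write@5
I3 mul r4: issue@4 deps=(2,2) exec_start@5 write@8

Answer: 4 3 5 8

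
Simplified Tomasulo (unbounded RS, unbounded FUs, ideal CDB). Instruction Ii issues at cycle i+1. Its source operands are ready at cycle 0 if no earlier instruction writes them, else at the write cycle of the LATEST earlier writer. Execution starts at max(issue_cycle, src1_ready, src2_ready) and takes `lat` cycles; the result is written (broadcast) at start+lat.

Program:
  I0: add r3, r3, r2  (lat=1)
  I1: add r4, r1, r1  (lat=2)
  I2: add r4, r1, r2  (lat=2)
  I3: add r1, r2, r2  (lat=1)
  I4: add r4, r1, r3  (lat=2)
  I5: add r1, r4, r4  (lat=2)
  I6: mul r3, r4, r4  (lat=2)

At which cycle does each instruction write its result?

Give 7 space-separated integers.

Answer: 2 4 5 5 7 9 9

Derivation:
I0 add r3: issue@1 deps=(None,None) exec_start@1 write@2
I1 add r4: issue@2 deps=(None,None) exec_start@2 write@4
I2 add r4: issue@3 deps=(None,None) exec_start@3 write@5
I3 add r1: issue@4 deps=(None,None) exec_start@4 write@5
I4 add r4: issue@5 deps=(3,0) exec_start@5 write@7
I5 add r1: issue@6 deps=(4,4) exec_start@7 write@9
I6 mul r3: issue@7 deps=(4,4) exec_start@7 write@9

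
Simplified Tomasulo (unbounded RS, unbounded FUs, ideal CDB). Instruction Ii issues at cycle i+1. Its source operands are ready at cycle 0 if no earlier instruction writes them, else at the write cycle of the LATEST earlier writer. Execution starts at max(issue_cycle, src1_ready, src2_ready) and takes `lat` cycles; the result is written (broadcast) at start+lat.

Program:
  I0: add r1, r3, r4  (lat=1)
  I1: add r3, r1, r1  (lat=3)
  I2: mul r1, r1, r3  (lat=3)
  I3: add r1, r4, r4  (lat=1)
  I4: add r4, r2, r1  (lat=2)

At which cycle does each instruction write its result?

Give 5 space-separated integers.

I0 add r1: issue@1 deps=(None,None) exec_start@1 write@2
I1 add r3: issue@2 deps=(0,0) exec_start@2 write@5
I2 mul r1: issue@3 deps=(0,1) exec_start@5 write@8
I3 add r1: issue@4 deps=(None,None) exec_start@4 write@5
I4 add r4: issue@5 deps=(None,3) exec_start@5 write@7

Answer: 2 5 8 5 7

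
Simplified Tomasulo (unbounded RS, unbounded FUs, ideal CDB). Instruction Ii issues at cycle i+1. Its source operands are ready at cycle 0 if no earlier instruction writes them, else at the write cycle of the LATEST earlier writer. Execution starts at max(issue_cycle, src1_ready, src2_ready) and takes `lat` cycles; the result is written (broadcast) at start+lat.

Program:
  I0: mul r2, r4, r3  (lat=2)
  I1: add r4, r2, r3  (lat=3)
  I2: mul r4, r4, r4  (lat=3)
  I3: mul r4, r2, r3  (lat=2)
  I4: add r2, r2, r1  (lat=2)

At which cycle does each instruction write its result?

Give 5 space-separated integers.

Answer: 3 6 9 6 7

Derivation:
I0 mul r2: issue@1 deps=(None,None) exec_start@1 write@3
I1 add r4: issue@2 deps=(0,None) exec_start@3 write@6
I2 mul r4: issue@3 deps=(1,1) exec_start@6 write@9
I3 mul r4: issue@4 deps=(0,None) exec_start@4 write@6
I4 add r2: issue@5 deps=(0,None) exec_start@5 write@7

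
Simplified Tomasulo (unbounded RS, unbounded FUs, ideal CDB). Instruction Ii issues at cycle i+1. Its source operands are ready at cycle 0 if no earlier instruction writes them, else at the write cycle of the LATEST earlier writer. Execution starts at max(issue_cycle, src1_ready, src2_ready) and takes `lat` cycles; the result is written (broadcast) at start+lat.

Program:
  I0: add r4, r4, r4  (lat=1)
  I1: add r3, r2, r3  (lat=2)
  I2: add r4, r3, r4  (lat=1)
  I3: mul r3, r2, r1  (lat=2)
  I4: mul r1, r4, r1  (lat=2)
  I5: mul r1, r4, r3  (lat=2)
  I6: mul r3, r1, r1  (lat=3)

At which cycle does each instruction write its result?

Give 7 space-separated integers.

Answer: 2 4 5 6 7 8 11

Derivation:
I0 add r4: issue@1 deps=(None,None) exec_start@1 write@2
I1 add r3: issue@2 deps=(None,None) exec_start@2 write@4
I2 add r4: issue@3 deps=(1,0) exec_start@4 write@5
I3 mul r3: issue@4 deps=(None,None) exec_start@4 write@6
I4 mul r1: issue@5 deps=(2,None) exec_start@5 write@7
I5 mul r1: issue@6 deps=(2,3) exec_start@6 write@8
I6 mul r3: issue@7 deps=(5,5) exec_start@8 write@11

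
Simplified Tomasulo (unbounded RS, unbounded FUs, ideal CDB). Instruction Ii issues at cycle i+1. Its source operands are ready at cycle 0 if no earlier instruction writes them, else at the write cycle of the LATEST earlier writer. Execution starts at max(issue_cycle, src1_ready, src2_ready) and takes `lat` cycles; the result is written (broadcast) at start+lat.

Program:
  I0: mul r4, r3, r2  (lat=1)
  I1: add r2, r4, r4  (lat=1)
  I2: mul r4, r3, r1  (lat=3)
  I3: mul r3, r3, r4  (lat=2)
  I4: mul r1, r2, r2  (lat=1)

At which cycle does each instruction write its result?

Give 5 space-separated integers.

I0 mul r4: issue@1 deps=(None,None) exec_start@1 write@2
I1 add r2: issue@2 deps=(0,0) exec_start@2 write@3
I2 mul r4: issue@3 deps=(None,None) exec_start@3 write@6
I3 mul r3: issue@4 deps=(None,2) exec_start@6 write@8
I4 mul r1: issue@5 deps=(1,1) exec_start@5 write@6

Answer: 2 3 6 8 6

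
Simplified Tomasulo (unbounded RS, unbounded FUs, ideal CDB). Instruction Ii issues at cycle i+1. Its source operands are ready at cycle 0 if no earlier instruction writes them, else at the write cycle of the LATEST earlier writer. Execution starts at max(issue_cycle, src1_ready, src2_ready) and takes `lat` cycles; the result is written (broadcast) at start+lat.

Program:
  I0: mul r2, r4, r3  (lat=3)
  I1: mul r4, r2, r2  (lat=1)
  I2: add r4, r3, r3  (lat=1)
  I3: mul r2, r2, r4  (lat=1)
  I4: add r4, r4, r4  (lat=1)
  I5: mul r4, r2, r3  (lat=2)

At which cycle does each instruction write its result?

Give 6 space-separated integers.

I0 mul r2: issue@1 deps=(None,None) exec_start@1 write@4
I1 mul r4: issue@2 deps=(0,0) exec_start@4 write@5
I2 add r4: issue@3 deps=(None,None) exec_start@3 write@4
I3 mul r2: issue@4 deps=(0,2) exec_start@4 write@5
I4 add r4: issue@5 deps=(2,2) exec_start@5 write@6
I5 mul r4: issue@6 deps=(3,None) exec_start@6 write@8

Answer: 4 5 4 5 6 8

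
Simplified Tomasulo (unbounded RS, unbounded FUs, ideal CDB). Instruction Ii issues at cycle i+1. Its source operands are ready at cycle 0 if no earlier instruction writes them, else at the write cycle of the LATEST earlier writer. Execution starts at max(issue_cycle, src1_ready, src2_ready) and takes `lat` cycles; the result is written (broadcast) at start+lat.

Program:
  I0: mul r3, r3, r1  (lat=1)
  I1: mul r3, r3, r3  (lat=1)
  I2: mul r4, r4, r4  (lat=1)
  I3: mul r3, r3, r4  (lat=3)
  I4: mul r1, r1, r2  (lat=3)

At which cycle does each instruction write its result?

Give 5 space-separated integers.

Answer: 2 3 4 7 8

Derivation:
I0 mul r3: issue@1 deps=(None,None) exec_start@1 write@2
I1 mul r3: issue@2 deps=(0,0) exec_start@2 write@3
I2 mul r4: issue@3 deps=(None,None) exec_start@3 write@4
I3 mul r3: issue@4 deps=(1,2) exec_start@4 write@7
I4 mul r1: issue@5 deps=(None,None) exec_start@5 write@8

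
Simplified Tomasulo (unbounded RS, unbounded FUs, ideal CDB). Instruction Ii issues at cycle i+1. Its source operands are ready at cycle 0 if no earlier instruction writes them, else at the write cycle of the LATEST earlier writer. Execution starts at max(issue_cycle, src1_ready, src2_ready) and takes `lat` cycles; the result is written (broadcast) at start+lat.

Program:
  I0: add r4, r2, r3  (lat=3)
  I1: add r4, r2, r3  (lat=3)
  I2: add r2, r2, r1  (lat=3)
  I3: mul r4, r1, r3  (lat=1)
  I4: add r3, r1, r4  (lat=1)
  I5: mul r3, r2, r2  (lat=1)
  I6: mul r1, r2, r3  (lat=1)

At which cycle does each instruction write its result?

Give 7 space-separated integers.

I0 add r4: issue@1 deps=(None,None) exec_start@1 write@4
I1 add r4: issue@2 deps=(None,None) exec_start@2 write@5
I2 add r2: issue@3 deps=(None,None) exec_start@3 write@6
I3 mul r4: issue@4 deps=(None,None) exec_start@4 write@5
I4 add r3: issue@5 deps=(None,3) exec_start@5 write@6
I5 mul r3: issue@6 deps=(2,2) exec_start@6 write@7
I6 mul r1: issue@7 deps=(2,5) exec_start@7 write@8

Answer: 4 5 6 5 6 7 8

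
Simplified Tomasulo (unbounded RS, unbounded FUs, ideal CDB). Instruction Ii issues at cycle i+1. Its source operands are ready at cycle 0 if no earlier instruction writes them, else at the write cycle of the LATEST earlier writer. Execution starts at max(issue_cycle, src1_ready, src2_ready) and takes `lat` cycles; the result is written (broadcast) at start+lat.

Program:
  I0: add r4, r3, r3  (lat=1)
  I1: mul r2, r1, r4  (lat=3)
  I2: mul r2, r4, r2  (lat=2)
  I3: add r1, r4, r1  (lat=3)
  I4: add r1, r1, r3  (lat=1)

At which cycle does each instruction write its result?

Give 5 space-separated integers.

I0 add r4: issue@1 deps=(None,None) exec_start@1 write@2
I1 mul r2: issue@2 deps=(None,0) exec_start@2 write@5
I2 mul r2: issue@3 deps=(0,1) exec_start@5 write@7
I3 add r1: issue@4 deps=(0,None) exec_start@4 write@7
I4 add r1: issue@5 deps=(3,None) exec_start@7 write@8

Answer: 2 5 7 7 8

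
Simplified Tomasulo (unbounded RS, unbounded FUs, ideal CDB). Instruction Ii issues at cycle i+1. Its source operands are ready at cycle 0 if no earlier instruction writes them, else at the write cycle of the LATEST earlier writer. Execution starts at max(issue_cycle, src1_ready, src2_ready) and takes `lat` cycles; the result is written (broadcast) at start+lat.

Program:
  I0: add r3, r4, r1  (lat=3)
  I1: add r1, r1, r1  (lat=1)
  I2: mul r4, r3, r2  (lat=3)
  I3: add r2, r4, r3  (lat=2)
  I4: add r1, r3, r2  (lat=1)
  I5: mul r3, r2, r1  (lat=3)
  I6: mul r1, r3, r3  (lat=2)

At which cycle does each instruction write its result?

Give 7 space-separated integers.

Answer: 4 3 7 9 10 13 15

Derivation:
I0 add r3: issue@1 deps=(None,None) exec_start@1 write@4
I1 add r1: issue@2 deps=(None,None) exec_start@2 write@3
I2 mul r4: issue@3 deps=(0,None) exec_start@4 write@7
I3 add r2: issue@4 deps=(2,0) exec_start@7 write@9
I4 add r1: issue@5 deps=(0,3) exec_start@9 write@10
I5 mul r3: issue@6 deps=(3,4) exec_start@10 write@13
I6 mul r1: issue@7 deps=(5,5) exec_start@13 write@15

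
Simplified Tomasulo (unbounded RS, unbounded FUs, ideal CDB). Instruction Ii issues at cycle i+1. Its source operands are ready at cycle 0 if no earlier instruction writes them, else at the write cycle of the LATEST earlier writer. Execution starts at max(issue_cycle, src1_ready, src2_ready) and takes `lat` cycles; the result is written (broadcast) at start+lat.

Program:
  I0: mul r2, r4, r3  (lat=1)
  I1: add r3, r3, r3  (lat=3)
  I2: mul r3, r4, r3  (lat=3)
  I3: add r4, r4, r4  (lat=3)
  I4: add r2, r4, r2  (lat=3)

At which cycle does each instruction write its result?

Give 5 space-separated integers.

I0 mul r2: issue@1 deps=(None,None) exec_start@1 write@2
I1 add r3: issue@2 deps=(None,None) exec_start@2 write@5
I2 mul r3: issue@3 deps=(None,1) exec_start@5 write@8
I3 add r4: issue@4 deps=(None,None) exec_start@4 write@7
I4 add r2: issue@5 deps=(3,0) exec_start@7 write@10

Answer: 2 5 8 7 10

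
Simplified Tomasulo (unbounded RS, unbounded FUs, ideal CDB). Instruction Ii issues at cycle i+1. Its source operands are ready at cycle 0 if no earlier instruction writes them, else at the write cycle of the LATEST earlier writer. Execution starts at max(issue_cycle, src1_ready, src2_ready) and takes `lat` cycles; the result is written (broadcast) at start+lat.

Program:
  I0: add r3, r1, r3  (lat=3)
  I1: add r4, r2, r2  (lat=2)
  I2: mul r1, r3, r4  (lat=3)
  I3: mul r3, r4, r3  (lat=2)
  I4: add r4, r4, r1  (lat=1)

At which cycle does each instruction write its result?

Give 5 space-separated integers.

I0 add r3: issue@1 deps=(None,None) exec_start@1 write@4
I1 add r4: issue@2 deps=(None,None) exec_start@2 write@4
I2 mul r1: issue@3 deps=(0,1) exec_start@4 write@7
I3 mul r3: issue@4 deps=(1,0) exec_start@4 write@6
I4 add r4: issue@5 deps=(1,2) exec_start@7 write@8

Answer: 4 4 7 6 8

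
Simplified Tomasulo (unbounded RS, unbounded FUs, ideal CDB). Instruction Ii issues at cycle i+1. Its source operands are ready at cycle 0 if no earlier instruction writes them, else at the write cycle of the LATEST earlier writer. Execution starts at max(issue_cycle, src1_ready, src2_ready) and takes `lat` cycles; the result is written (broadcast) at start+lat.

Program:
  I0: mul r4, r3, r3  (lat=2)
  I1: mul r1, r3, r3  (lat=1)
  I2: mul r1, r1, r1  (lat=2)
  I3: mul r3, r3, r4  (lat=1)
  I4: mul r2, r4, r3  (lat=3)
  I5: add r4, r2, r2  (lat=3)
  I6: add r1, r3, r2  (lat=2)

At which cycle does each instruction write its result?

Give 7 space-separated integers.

Answer: 3 3 5 5 8 11 10

Derivation:
I0 mul r4: issue@1 deps=(None,None) exec_start@1 write@3
I1 mul r1: issue@2 deps=(None,None) exec_start@2 write@3
I2 mul r1: issue@3 deps=(1,1) exec_start@3 write@5
I3 mul r3: issue@4 deps=(None,0) exec_start@4 write@5
I4 mul r2: issue@5 deps=(0,3) exec_start@5 write@8
I5 add r4: issue@6 deps=(4,4) exec_start@8 write@11
I6 add r1: issue@7 deps=(3,4) exec_start@8 write@10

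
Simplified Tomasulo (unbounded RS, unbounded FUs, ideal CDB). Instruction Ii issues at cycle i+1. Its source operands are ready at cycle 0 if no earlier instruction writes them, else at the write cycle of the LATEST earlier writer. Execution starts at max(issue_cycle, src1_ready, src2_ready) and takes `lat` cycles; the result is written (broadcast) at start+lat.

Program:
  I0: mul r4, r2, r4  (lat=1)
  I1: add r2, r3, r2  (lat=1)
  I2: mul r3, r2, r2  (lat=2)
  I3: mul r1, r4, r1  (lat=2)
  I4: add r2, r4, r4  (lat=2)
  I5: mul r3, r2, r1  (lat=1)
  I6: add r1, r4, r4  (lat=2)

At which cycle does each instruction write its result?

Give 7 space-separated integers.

Answer: 2 3 5 6 7 8 9

Derivation:
I0 mul r4: issue@1 deps=(None,None) exec_start@1 write@2
I1 add r2: issue@2 deps=(None,None) exec_start@2 write@3
I2 mul r3: issue@3 deps=(1,1) exec_start@3 write@5
I3 mul r1: issue@4 deps=(0,None) exec_start@4 write@6
I4 add r2: issue@5 deps=(0,0) exec_start@5 write@7
I5 mul r3: issue@6 deps=(4,3) exec_start@7 write@8
I6 add r1: issue@7 deps=(0,0) exec_start@7 write@9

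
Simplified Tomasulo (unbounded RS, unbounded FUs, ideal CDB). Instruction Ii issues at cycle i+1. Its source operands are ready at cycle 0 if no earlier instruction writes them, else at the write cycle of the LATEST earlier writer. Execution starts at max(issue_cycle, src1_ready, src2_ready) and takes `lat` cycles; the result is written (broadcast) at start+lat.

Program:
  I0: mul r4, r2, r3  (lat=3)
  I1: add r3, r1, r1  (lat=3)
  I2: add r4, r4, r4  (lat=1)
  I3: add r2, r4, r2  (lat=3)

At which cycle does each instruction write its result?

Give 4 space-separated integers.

I0 mul r4: issue@1 deps=(None,None) exec_start@1 write@4
I1 add r3: issue@2 deps=(None,None) exec_start@2 write@5
I2 add r4: issue@3 deps=(0,0) exec_start@4 write@5
I3 add r2: issue@4 deps=(2,None) exec_start@5 write@8

Answer: 4 5 5 8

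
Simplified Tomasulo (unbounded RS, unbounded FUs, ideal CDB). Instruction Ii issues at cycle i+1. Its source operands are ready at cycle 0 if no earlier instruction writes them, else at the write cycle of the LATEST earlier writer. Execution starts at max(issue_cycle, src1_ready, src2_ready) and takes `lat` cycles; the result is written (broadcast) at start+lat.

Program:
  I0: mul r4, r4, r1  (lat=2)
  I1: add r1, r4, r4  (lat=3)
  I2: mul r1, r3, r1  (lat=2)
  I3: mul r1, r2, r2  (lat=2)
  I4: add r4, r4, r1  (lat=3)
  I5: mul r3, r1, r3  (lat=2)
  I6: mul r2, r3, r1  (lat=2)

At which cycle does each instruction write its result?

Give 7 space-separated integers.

I0 mul r4: issue@1 deps=(None,None) exec_start@1 write@3
I1 add r1: issue@2 deps=(0,0) exec_start@3 write@6
I2 mul r1: issue@3 deps=(None,1) exec_start@6 write@8
I3 mul r1: issue@4 deps=(None,None) exec_start@4 write@6
I4 add r4: issue@5 deps=(0,3) exec_start@6 write@9
I5 mul r3: issue@6 deps=(3,None) exec_start@6 write@8
I6 mul r2: issue@7 deps=(5,3) exec_start@8 write@10

Answer: 3 6 8 6 9 8 10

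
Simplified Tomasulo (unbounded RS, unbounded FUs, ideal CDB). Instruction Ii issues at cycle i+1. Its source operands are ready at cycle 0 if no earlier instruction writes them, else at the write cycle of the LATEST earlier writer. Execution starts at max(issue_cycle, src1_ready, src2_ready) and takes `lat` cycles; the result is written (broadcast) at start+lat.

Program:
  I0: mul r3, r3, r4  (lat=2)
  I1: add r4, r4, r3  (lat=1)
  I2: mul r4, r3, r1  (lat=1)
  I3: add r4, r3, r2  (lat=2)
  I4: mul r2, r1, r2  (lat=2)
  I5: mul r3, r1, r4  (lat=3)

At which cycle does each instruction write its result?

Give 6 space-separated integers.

I0 mul r3: issue@1 deps=(None,None) exec_start@1 write@3
I1 add r4: issue@2 deps=(None,0) exec_start@3 write@4
I2 mul r4: issue@3 deps=(0,None) exec_start@3 write@4
I3 add r4: issue@4 deps=(0,None) exec_start@4 write@6
I4 mul r2: issue@5 deps=(None,None) exec_start@5 write@7
I5 mul r3: issue@6 deps=(None,3) exec_start@6 write@9

Answer: 3 4 4 6 7 9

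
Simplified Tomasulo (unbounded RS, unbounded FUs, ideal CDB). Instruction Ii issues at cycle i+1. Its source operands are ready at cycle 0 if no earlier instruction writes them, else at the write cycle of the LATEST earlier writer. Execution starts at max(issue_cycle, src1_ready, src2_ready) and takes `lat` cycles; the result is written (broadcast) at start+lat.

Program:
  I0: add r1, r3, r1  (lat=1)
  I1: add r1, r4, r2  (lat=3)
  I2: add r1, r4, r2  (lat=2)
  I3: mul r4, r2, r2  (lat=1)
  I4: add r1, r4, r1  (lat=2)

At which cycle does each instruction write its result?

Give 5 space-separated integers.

Answer: 2 5 5 5 7

Derivation:
I0 add r1: issue@1 deps=(None,None) exec_start@1 write@2
I1 add r1: issue@2 deps=(None,None) exec_start@2 write@5
I2 add r1: issue@3 deps=(None,None) exec_start@3 write@5
I3 mul r4: issue@4 deps=(None,None) exec_start@4 write@5
I4 add r1: issue@5 deps=(3,2) exec_start@5 write@7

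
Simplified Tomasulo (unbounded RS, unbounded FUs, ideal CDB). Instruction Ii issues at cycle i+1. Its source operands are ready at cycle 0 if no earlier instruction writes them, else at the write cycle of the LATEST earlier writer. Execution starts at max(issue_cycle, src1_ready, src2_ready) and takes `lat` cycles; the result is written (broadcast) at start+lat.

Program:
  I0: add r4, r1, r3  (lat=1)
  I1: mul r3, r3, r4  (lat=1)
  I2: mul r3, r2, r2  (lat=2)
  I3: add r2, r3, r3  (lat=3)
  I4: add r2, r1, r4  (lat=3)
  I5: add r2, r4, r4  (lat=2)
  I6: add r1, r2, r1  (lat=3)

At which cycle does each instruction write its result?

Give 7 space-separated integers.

Answer: 2 3 5 8 8 8 11

Derivation:
I0 add r4: issue@1 deps=(None,None) exec_start@1 write@2
I1 mul r3: issue@2 deps=(None,0) exec_start@2 write@3
I2 mul r3: issue@3 deps=(None,None) exec_start@3 write@5
I3 add r2: issue@4 deps=(2,2) exec_start@5 write@8
I4 add r2: issue@5 deps=(None,0) exec_start@5 write@8
I5 add r2: issue@6 deps=(0,0) exec_start@6 write@8
I6 add r1: issue@7 deps=(5,None) exec_start@8 write@11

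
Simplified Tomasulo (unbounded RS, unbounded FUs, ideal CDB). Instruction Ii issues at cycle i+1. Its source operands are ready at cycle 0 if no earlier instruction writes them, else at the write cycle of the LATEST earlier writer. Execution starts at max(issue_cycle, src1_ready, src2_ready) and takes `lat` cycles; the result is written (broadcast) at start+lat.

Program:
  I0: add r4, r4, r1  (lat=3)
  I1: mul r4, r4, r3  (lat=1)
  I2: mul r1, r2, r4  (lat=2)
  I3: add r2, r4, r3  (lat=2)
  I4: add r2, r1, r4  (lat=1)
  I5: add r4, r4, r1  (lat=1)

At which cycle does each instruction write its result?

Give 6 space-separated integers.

Answer: 4 5 7 7 8 8

Derivation:
I0 add r4: issue@1 deps=(None,None) exec_start@1 write@4
I1 mul r4: issue@2 deps=(0,None) exec_start@4 write@5
I2 mul r1: issue@3 deps=(None,1) exec_start@5 write@7
I3 add r2: issue@4 deps=(1,None) exec_start@5 write@7
I4 add r2: issue@5 deps=(2,1) exec_start@7 write@8
I5 add r4: issue@6 deps=(1,2) exec_start@7 write@8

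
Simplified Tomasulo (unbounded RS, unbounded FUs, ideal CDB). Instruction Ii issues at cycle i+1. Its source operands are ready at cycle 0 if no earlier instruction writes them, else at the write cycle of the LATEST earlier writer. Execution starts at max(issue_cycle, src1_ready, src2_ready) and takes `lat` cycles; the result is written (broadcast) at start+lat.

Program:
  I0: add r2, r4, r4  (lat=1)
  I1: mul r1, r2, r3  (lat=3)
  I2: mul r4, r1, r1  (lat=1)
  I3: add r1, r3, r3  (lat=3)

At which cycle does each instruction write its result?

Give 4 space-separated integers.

Answer: 2 5 6 7

Derivation:
I0 add r2: issue@1 deps=(None,None) exec_start@1 write@2
I1 mul r1: issue@2 deps=(0,None) exec_start@2 write@5
I2 mul r4: issue@3 deps=(1,1) exec_start@5 write@6
I3 add r1: issue@4 deps=(None,None) exec_start@4 write@7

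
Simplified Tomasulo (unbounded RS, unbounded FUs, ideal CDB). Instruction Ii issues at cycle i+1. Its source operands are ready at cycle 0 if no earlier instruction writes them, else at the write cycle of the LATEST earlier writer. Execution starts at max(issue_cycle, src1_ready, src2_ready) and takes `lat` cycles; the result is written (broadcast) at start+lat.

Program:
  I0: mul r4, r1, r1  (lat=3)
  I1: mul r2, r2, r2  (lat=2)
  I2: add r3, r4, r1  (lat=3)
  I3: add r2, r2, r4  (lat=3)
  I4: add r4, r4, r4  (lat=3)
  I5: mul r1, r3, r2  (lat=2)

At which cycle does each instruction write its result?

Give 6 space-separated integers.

I0 mul r4: issue@1 deps=(None,None) exec_start@1 write@4
I1 mul r2: issue@2 deps=(None,None) exec_start@2 write@4
I2 add r3: issue@3 deps=(0,None) exec_start@4 write@7
I3 add r2: issue@4 deps=(1,0) exec_start@4 write@7
I4 add r4: issue@5 deps=(0,0) exec_start@5 write@8
I5 mul r1: issue@6 deps=(2,3) exec_start@7 write@9

Answer: 4 4 7 7 8 9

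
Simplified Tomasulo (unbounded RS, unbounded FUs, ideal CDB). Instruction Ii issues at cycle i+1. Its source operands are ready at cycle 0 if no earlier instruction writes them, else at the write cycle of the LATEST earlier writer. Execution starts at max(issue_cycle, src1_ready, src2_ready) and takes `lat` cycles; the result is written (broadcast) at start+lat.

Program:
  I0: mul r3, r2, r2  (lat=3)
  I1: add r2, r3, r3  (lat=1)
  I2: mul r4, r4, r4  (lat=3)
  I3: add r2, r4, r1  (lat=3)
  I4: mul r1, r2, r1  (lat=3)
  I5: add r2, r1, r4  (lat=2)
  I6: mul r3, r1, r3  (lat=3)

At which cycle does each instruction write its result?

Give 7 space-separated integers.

Answer: 4 5 6 9 12 14 15

Derivation:
I0 mul r3: issue@1 deps=(None,None) exec_start@1 write@4
I1 add r2: issue@2 deps=(0,0) exec_start@4 write@5
I2 mul r4: issue@3 deps=(None,None) exec_start@3 write@6
I3 add r2: issue@4 deps=(2,None) exec_start@6 write@9
I4 mul r1: issue@5 deps=(3,None) exec_start@9 write@12
I5 add r2: issue@6 deps=(4,2) exec_start@12 write@14
I6 mul r3: issue@7 deps=(4,0) exec_start@12 write@15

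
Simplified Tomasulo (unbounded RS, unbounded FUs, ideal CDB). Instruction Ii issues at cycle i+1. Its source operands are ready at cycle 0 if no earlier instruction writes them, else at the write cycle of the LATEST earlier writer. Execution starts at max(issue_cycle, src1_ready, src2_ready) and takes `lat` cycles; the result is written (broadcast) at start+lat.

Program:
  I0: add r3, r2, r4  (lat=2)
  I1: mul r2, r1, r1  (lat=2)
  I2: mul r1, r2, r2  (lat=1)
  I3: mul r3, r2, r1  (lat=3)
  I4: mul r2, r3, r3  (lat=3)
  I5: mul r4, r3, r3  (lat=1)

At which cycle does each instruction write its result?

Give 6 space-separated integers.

Answer: 3 4 5 8 11 9

Derivation:
I0 add r3: issue@1 deps=(None,None) exec_start@1 write@3
I1 mul r2: issue@2 deps=(None,None) exec_start@2 write@4
I2 mul r1: issue@3 deps=(1,1) exec_start@4 write@5
I3 mul r3: issue@4 deps=(1,2) exec_start@5 write@8
I4 mul r2: issue@5 deps=(3,3) exec_start@8 write@11
I5 mul r4: issue@6 deps=(3,3) exec_start@8 write@9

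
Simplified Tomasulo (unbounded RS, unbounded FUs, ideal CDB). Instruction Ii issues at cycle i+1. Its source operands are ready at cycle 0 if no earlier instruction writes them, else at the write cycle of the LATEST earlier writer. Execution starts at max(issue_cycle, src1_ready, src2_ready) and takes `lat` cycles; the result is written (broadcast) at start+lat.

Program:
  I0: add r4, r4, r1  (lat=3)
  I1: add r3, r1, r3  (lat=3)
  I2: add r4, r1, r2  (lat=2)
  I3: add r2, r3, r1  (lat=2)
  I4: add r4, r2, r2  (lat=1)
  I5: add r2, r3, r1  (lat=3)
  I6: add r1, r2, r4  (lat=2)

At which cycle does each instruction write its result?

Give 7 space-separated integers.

Answer: 4 5 5 7 8 9 11

Derivation:
I0 add r4: issue@1 deps=(None,None) exec_start@1 write@4
I1 add r3: issue@2 deps=(None,None) exec_start@2 write@5
I2 add r4: issue@3 deps=(None,None) exec_start@3 write@5
I3 add r2: issue@4 deps=(1,None) exec_start@5 write@7
I4 add r4: issue@5 deps=(3,3) exec_start@7 write@8
I5 add r2: issue@6 deps=(1,None) exec_start@6 write@9
I6 add r1: issue@7 deps=(5,4) exec_start@9 write@11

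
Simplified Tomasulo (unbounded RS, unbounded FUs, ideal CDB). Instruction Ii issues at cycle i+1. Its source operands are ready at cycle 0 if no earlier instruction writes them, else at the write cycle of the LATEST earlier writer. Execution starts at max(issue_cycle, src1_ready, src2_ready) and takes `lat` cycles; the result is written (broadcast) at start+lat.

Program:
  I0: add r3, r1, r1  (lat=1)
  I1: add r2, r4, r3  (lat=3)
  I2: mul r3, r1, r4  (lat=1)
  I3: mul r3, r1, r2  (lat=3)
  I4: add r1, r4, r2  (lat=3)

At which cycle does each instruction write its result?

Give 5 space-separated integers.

I0 add r3: issue@1 deps=(None,None) exec_start@1 write@2
I1 add r2: issue@2 deps=(None,0) exec_start@2 write@5
I2 mul r3: issue@3 deps=(None,None) exec_start@3 write@4
I3 mul r3: issue@4 deps=(None,1) exec_start@5 write@8
I4 add r1: issue@5 deps=(None,1) exec_start@5 write@8

Answer: 2 5 4 8 8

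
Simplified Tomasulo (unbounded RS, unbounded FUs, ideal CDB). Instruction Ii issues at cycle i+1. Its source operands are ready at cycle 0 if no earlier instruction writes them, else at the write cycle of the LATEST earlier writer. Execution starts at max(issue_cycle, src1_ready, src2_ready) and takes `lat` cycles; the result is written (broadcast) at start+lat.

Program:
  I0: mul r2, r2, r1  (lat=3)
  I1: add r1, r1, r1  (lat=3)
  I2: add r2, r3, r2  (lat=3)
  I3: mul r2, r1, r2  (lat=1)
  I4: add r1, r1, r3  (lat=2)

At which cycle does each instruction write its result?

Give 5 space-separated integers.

I0 mul r2: issue@1 deps=(None,None) exec_start@1 write@4
I1 add r1: issue@2 deps=(None,None) exec_start@2 write@5
I2 add r2: issue@3 deps=(None,0) exec_start@4 write@7
I3 mul r2: issue@4 deps=(1,2) exec_start@7 write@8
I4 add r1: issue@5 deps=(1,None) exec_start@5 write@7

Answer: 4 5 7 8 7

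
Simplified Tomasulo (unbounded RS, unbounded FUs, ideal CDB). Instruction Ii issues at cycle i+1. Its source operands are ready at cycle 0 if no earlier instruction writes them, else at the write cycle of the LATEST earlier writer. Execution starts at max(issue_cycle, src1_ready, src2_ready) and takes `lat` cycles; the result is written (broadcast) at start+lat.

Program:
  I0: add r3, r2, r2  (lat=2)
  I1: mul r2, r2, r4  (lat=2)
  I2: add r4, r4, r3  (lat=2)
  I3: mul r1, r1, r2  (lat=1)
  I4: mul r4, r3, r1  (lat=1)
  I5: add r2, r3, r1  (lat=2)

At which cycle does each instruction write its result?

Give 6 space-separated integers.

I0 add r3: issue@1 deps=(None,None) exec_start@1 write@3
I1 mul r2: issue@2 deps=(None,None) exec_start@2 write@4
I2 add r4: issue@3 deps=(None,0) exec_start@3 write@5
I3 mul r1: issue@4 deps=(None,1) exec_start@4 write@5
I4 mul r4: issue@5 deps=(0,3) exec_start@5 write@6
I5 add r2: issue@6 deps=(0,3) exec_start@6 write@8

Answer: 3 4 5 5 6 8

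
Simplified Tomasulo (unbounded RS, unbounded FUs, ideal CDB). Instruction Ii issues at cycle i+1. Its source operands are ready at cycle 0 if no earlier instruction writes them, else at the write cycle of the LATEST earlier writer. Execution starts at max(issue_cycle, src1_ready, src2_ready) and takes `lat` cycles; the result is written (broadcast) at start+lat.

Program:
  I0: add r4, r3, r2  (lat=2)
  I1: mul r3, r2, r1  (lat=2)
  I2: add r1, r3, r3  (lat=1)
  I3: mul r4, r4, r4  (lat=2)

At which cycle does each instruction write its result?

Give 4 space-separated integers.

Answer: 3 4 5 6

Derivation:
I0 add r4: issue@1 deps=(None,None) exec_start@1 write@3
I1 mul r3: issue@2 deps=(None,None) exec_start@2 write@4
I2 add r1: issue@3 deps=(1,1) exec_start@4 write@5
I3 mul r4: issue@4 deps=(0,0) exec_start@4 write@6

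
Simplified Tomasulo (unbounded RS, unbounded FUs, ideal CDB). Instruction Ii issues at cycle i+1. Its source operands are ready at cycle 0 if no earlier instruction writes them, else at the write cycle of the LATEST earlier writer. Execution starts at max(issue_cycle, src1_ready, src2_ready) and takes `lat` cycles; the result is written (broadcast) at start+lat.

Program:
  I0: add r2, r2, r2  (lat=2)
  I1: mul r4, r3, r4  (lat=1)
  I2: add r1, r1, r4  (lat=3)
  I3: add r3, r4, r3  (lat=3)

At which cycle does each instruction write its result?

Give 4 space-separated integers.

I0 add r2: issue@1 deps=(None,None) exec_start@1 write@3
I1 mul r4: issue@2 deps=(None,None) exec_start@2 write@3
I2 add r1: issue@3 deps=(None,1) exec_start@3 write@6
I3 add r3: issue@4 deps=(1,None) exec_start@4 write@7

Answer: 3 3 6 7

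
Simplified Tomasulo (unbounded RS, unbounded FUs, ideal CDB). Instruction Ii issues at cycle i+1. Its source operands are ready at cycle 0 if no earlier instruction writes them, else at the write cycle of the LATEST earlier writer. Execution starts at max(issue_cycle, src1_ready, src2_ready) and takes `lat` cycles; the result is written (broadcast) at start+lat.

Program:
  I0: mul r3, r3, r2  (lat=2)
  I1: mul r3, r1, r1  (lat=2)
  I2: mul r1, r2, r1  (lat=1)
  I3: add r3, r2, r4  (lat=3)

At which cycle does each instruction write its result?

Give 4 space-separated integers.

I0 mul r3: issue@1 deps=(None,None) exec_start@1 write@3
I1 mul r3: issue@2 deps=(None,None) exec_start@2 write@4
I2 mul r1: issue@3 deps=(None,None) exec_start@3 write@4
I3 add r3: issue@4 deps=(None,None) exec_start@4 write@7

Answer: 3 4 4 7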